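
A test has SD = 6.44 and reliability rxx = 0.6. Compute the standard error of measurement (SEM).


SEM = SD * sqrt(1 - rxx)
SEM = 6.44 * sqrt(1 - 0.6)
SEM = 6.44 * sqrt(0.4) = 6.44 * 0.632456
SEM = 4.073

4.073


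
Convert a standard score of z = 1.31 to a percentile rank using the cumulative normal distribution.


CDF(z) = 0.5 * (1 + erf(z/sqrt(2)))
erf(0.9263) = 0.8098
CDF = 0.9049
Percentile rank = 0.9049 * 100 = 90.49

90.49


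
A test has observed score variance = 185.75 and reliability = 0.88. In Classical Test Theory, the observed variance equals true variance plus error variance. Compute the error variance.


var_true = rxx * var_obs = 0.88 * 185.75 = 163.46
var_error = var_obs - var_true
var_error = 185.75 - 163.46
var_error = 22.29

22.29


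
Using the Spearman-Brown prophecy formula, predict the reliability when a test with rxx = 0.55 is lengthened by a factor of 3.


r_new = (n * rxx) / (1 + (n-1) * rxx)
r_new = (3 * 0.55) / (1 + 2 * 0.55)
r_new = 1.65 / 2.1
r_new = 0.7857

0.7857


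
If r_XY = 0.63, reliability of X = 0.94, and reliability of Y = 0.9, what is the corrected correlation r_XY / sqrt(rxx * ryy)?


r_corrected = rxy / sqrt(rxx * ryy)
= 0.63 / sqrt(0.94 * 0.9)
= 0.63 / sqrt(0.846)
= 0.63 / 0.919783
r_corrected = 0.6849

0.6849


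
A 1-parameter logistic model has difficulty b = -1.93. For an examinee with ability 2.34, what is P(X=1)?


theta - b = 2.34 - -1.93 = 4.27
exp(-(theta - b)) = exp(-4.27) = 0.014
P = 1 / (1 + 0.014)
P = 0.9862

0.9862


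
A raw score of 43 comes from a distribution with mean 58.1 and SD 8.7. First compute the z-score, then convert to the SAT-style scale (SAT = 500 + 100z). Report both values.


z = (X - mean) / SD = (43 - 58.1) / 8.7
z = -15.1 / 8.7
z = -1.7356
SAT-scale = SAT = 500 + 100z
Carry z at full precision (z = -15.1 / 8.7) into the conversion:
SAT-scale = 500 + 100 * (-15.1 / 8.7) = 500 + -1510 / 8.7
SAT-scale = 500 + -173.5632
SAT-scale = 326.4368

326.4368


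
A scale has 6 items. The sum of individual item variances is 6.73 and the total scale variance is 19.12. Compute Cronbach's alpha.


alpha = (k/(k-1)) * (1 - sum(si^2)/s_total^2)
= (6/5) * (1 - 6.73/19.12)
alpha = 0.7776

0.7776


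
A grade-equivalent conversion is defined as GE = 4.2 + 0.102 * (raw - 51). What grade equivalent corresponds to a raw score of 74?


raw - median = 74 - 51 = 23
slope * diff = 0.102 * 23 = 2.346
GE = 4.2 + 2.346
GE = 6.546

6.546


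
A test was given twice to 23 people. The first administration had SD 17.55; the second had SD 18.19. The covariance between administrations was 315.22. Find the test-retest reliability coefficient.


r = cov(X,Y) / (SD_X * SD_Y)
r = 315.22 / (17.55 * 18.19)
r = 315.22 / 319.2345
r = 0.9874

0.9874


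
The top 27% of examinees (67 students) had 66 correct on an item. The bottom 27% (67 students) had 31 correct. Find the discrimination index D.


p_upper = 66/67 = 0.9851
p_lower = 31/67 = 0.4627
D = 0.9851 - 0.4627 = 0.5224

0.5224


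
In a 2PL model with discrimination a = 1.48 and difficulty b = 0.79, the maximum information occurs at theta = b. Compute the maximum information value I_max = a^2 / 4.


For 2PL, max info at theta = b = 0.79
I_max = a^2 / 4 = 1.48^2 / 4
= 2.1904 / 4
I_max = 0.5476

0.5476


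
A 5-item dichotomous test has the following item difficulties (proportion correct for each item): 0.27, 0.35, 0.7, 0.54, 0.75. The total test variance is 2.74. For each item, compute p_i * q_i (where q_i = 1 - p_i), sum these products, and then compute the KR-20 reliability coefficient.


For each item, compute p_i * q_i:
  Item 1: 0.27 * 0.73 = 0.1971
  Item 2: 0.35 * 0.65 = 0.2275
  Item 3: 0.7 * 0.3 = 0.21
  Item 4: 0.54 * 0.46 = 0.2484
  Item 5: 0.75 * 0.25 = 0.1875
Sum(p_i * q_i) = 0.1971 + 0.2275 + 0.21 + 0.2484 + 0.1875 = 1.0705
KR-20 = (k/(k-1)) * (1 - Sum(p_i*q_i) / Var_total)
= (5/4) * (1 - 1.0705/2.74)
= 1.25 * 0.6093
KR-20 = 0.7616

0.7616


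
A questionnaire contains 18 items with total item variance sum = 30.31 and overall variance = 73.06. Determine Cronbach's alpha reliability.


alpha = (k/(k-1)) * (1 - sum(si^2)/s_total^2)
= (18/17) * (1 - 30.31/73.06)
alpha = 0.6196

0.6196


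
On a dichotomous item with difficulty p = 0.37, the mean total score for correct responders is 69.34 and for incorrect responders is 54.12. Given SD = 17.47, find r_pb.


q = 1 - p = 0.63
rpb = ((M1 - M0) / SD) * sqrt(p * q)
rpb = ((69.34 - 54.12) / 17.47) * sqrt(0.37 * 0.63)
rpb = 0.4206

0.4206


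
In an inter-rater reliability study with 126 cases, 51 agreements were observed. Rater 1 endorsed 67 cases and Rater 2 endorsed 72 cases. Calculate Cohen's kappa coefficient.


P_o = 51/126 = 0.404762
P_e = (67*72 + 59*54) / 15876 = 0.504535
kappa = (P_o - P_e) / (1 - P_e)
kappa = (0.404762 - 0.504535) / (1 - 0.504535)
kappa = -0.2014

-0.2014


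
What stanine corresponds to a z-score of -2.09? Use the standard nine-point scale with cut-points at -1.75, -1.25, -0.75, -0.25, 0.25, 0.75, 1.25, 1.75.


Stanine boundaries: [-1.75, -1.25, -0.75, -0.25, 0.25, 0.75, 1.25, 1.75]
z = -2.09
Check each boundary:
  z < -1.75
  z < -1.25
  z < -0.75
  z < -0.25
  z < 0.25
  z < 0.75
  z < 1.25
  z < 1.75
Highest qualifying boundary gives stanine = 1

1


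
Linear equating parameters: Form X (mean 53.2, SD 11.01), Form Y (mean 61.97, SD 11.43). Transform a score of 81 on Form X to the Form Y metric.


slope = SD_Y / SD_X = 11.43 / 11.01 ~ 1.0381
intercept = mean_Y - slope * mean_X = 61.97 - (11.43 / 11.01) * 53.2 ~ 6.7406
Y = slope * X + intercept. To avoid rounding drift from the rounded slope/intercept, evaluate the equivalent form Y = mean_Y + SD_Y * (X - mean_X) / SD_X at full precision:
Y = 61.97 + 11.43 * (81 - 53.2) / 11.01
Y = 61.97 + 11.43 * 27.8 / 11.01
Y = 61.97 + 317.754 / 11.01
Y = 61.97 + 28.8605
Y = 90.8305

90.8305


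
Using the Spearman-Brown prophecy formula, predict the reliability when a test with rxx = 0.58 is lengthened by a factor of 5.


r_new = (n * rxx) / (1 + (n-1) * rxx)
r_new = (5 * 0.58) / (1 + 4 * 0.58)
r_new = 2.9 / 3.32
r_new = 0.8735

0.8735


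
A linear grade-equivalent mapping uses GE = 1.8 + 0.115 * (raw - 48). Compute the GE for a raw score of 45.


raw - median = 45 - 48 = -3
slope * diff = 0.115 * -3 = -0.345
GE = 1.8 + -0.345
GE = 1.455

1.455


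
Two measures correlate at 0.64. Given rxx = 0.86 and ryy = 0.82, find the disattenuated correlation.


r_corrected = rxy / sqrt(rxx * ryy)
= 0.64 / sqrt(0.86 * 0.82)
= 0.64 / sqrt(0.7052)
= 0.64 / 0.839762
r_corrected = 0.7621

0.7621


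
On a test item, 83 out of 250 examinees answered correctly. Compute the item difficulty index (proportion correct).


Item difficulty p = number correct / total examinees
p = 83 / 250
p = 0.332

0.332


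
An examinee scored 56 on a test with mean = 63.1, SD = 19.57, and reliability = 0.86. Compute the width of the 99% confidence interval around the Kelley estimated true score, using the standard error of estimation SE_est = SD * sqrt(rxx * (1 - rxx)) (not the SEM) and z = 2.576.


True score estimate = 0.86*56 + 0.14*63.1 = 56.994
SE_est = SD * sqrt(rxx * (1 - rxx)) = 19.57 * sqrt(0.86 * 0.14) = 19.57 * sqrt(0.1204) = 6.790536
CI = T_est +/- z * SE_est, so width = 2 * z * SE_est = 2 * 2.576 * 6.790536
Width = 34.9848

34.9848


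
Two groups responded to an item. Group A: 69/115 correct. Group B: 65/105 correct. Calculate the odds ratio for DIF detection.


Odds_A = 69/46 = 1.5
Odds_B = 65/40 = 1.625
OR = Odds_A / Odds_B = 1.5 / 1.625
Exactly, OR = (69 * 40) / (46 * 65) = 2760 / 2990
OR = 0.9231

0.9231


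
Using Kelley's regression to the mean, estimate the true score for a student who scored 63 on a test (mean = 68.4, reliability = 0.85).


T_est = rxx * X + (1 - rxx) * mean
T_est = 0.85 * 63 + 0.15 * 68.4
T_est = 53.55 + 10.26
T_est = 63.81

63.81


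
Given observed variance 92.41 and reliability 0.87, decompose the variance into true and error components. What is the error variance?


var_true = rxx * var_obs = 0.87 * 92.41 = 80.3967
var_error = var_obs - var_true
var_error = 92.41 - 80.3967
var_error = 12.0133

12.0133


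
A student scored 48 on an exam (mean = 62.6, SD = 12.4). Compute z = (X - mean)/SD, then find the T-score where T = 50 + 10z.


z = (X - mean) / SD = (48 - 62.6) / 12.4
z = -14.6 / 12.4
z = -1.1774
T-score = T = 50 + 10z
Carry z at full precision (z = -14.6 / 12.4) into the conversion:
T-score = 50 + 10 * (-14.6 / 12.4) = 50 + -146 / 12.4
T-score = 50 + -11.7742
T-score = 38.2258

38.2258


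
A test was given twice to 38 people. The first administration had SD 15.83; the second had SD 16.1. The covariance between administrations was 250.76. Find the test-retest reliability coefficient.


r = cov(X,Y) / (SD_X * SD_Y)
r = 250.76 / (15.83 * 16.1)
r = 250.76 / 254.863
r = 0.9839

0.9839


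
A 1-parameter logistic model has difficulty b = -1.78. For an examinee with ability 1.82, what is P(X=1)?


theta - b = 1.82 - -1.78 = 3.6
exp(-(theta - b)) = exp(-3.6) = 0.0273
P = 1 / (1 + 0.0273)
P = 0.9734

0.9734


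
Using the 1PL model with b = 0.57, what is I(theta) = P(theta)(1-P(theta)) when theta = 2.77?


P = 1/(1+exp(-(2.77-0.57))) = 0.9002
I = P*(1-P) = 0.9002 * 0.0998
I = 0.0898

0.0898


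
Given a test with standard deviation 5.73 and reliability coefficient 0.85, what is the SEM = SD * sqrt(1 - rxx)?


SEM = SD * sqrt(1 - rxx)
SEM = 5.73 * sqrt(1 - 0.85)
SEM = 5.73 * sqrt(0.15) = 5.73 * 0.387298
SEM = 2.2192

2.2192


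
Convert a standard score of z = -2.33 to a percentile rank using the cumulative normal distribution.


CDF(z) = 0.5 * (1 + erf(z/sqrt(2)))
erf(-1.6476) = -0.9802
CDF = 0.0099
Percentile rank = 0.0099 * 100 = 0.99

0.99


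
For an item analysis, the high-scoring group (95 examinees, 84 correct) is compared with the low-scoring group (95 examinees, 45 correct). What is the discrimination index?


p_upper = 84/95 = 0.8842
p_lower = 45/95 = 0.4737
D = 0.8842 - 0.4737 = 0.4105

0.4105


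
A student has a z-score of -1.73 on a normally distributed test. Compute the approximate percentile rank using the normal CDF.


CDF(z) = 0.5 * (1 + erf(z/sqrt(2)))
erf(-1.2233) = -0.9164
CDF = 0.0418
Percentile rank = 0.0418 * 100 = 4.18

4.18


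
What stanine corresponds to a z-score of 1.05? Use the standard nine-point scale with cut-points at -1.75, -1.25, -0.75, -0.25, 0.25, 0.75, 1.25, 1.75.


Stanine boundaries: [-1.75, -1.25, -0.75, -0.25, 0.25, 0.75, 1.25, 1.75]
z = 1.05
Check each boundary:
  z >= -1.75 -> could be stanine 2
  z >= -1.25 -> could be stanine 3
  z >= -0.75 -> could be stanine 4
  z >= -0.25 -> could be stanine 5
  z >= 0.25 -> could be stanine 6
  z >= 0.75 -> could be stanine 7
  z < 1.25
  z < 1.75
Highest qualifying boundary gives stanine = 7

7


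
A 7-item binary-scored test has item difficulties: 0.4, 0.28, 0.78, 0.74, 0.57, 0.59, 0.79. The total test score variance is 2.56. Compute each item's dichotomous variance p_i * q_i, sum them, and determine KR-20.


For each item, compute p_i * q_i:
  Item 1: 0.4 * 0.6 = 0.24
  Item 2: 0.28 * 0.72 = 0.2016
  Item 3: 0.78 * 0.22 = 0.1716
  Item 4: 0.74 * 0.26 = 0.1924
  Item 5: 0.57 * 0.43 = 0.2451
  Item 6: 0.59 * 0.41 = 0.2419
  Item 7: 0.79 * 0.21 = 0.1659
Sum(p_i * q_i) = 0.24 + 0.2016 + 0.1716 + 0.1924 + 0.2451 + 0.2419 + 0.1659 = 1.4585
KR-20 = (k/(k-1)) * (1 - Sum(p_i*q_i) / Var_total)
= (7/6) * (1 - 1.4585/2.56)
= 1.1667 * 0.4303
KR-20 = 0.502

0.502


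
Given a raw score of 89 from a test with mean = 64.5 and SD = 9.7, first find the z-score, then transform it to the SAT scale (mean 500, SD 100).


z = (X - mean) / SD = (89 - 64.5) / 9.7
z = 24.5 / 9.7
z = 2.5258
SAT-scale = SAT = 500 + 100z
Carry z at full precision (z = 24.5 / 9.7) into the conversion:
SAT-scale = 500 + 100 * (24.5 / 9.7) = 500 + 2450 / 9.7
SAT-scale = 500 + 252.5773
SAT-scale = 752.5773

752.5773


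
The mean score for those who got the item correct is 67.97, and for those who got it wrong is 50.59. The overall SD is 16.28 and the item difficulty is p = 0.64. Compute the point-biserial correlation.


q = 1 - p = 0.36
rpb = ((M1 - M0) / SD) * sqrt(p * q)
rpb = ((67.97 - 50.59) / 16.28) * sqrt(0.64 * 0.36)
rpb = 0.5124

0.5124


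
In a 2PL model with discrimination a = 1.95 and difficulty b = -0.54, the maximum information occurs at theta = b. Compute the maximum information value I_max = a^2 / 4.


For 2PL, max info at theta = b = -0.54
I_max = a^2 / 4 = 1.95^2 / 4
= 3.8025 / 4
I_max = 0.9506

0.9506


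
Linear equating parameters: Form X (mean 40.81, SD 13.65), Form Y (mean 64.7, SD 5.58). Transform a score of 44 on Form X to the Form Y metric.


slope = SD_Y / SD_X = 5.58 / 13.65 ~ 0.4088
intercept = mean_Y - slope * mean_X = 64.7 - (5.58 / 13.65) * 40.81 ~ 48.0172
Y = slope * X + intercept. To avoid rounding drift from the rounded slope/intercept, evaluate the equivalent form Y = mean_Y + SD_Y * (X - mean_X) / SD_X at full precision:
Y = 64.7 + 5.58 * (44 - 40.81) / 13.65
Y = 64.7 + 5.58 * 3.19 / 13.65
Y = 64.7 + 17.8002 / 13.65
Y = 64.7 + 1.304
Y = 66.004

66.004


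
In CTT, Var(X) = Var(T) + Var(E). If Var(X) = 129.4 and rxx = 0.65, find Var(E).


var_true = rxx * var_obs = 0.65 * 129.4 = 84.11
var_error = var_obs - var_true
var_error = 129.4 - 84.11
var_error = 45.29

45.29


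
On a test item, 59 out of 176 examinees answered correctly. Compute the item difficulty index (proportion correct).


Item difficulty p = number correct / total examinees
p = 59 / 176
p = 0.3352

0.3352


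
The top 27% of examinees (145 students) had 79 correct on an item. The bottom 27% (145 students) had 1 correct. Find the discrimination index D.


p_upper = 79/145 = 0.5448
p_lower = 1/145 = 0.0069
D = 0.5448 - 0.0069 = 0.5379

0.5379


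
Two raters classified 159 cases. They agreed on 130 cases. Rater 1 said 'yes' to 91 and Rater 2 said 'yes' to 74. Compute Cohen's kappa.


P_o = 130/159 = 0.81761
P_e = (91*74 + 68*85) / 25281 = 0.494996
kappa = (P_o - P_e) / (1 - P_e)
kappa = (0.81761 - 0.494996) / (1 - 0.494996)
kappa = 0.6388

0.6388


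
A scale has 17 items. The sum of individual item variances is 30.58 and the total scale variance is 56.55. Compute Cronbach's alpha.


alpha = (k/(k-1)) * (1 - sum(si^2)/s_total^2)
= (17/16) * (1 - 30.58/56.55)
alpha = 0.4879

0.4879


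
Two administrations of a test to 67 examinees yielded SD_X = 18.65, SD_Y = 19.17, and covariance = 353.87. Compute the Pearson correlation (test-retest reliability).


r = cov(X,Y) / (SD_X * SD_Y)
r = 353.87 / (18.65 * 19.17)
r = 353.87 / 357.5205
r = 0.9898

0.9898


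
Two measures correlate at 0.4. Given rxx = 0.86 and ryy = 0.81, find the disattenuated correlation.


r_corrected = rxy / sqrt(rxx * ryy)
= 0.4 / sqrt(0.86 * 0.81)
= 0.4 / sqrt(0.6966)
= 0.4 / 0.834626
r_corrected = 0.4793

0.4793


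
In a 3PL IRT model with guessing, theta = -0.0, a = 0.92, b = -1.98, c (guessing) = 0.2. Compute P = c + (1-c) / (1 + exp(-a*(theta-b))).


logit = 0.92*(-0.0 - -1.98) = 1.8216
P* = 1/(1 + exp(-1.8216)) = 0.8608
P = 0.2 + (1 - 0.2) * 0.8608
P = 0.8886

0.8886


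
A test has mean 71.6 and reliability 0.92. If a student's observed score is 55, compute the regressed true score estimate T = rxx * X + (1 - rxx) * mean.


T_est = rxx * X + (1 - rxx) * mean
T_est = 0.92 * 55 + 0.08 * 71.6
T_est = 50.6 + 5.728
T_est = 56.328

56.328


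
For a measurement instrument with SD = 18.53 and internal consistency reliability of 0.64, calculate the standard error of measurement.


SEM = SD * sqrt(1 - rxx)
SEM = 18.53 * sqrt(1 - 0.64)
SEM = 18.53 * sqrt(0.36) = 18.53 * 0.6
SEM = 11.118

11.118


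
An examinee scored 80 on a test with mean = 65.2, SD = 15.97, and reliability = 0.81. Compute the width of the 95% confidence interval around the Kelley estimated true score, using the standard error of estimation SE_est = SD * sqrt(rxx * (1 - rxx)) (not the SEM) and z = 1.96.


True score estimate = 0.81*80 + 0.19*65.2 = 77.188
SE_est = SD * sqrt(rxx * (1 - rxx)) = 15.97 * sqrt(0.81 * 0.19) = 15.97 * sqrt(0.1539) = 6.265045
CI = T_est +/- z * SE_est, so width = 2 * z * SE_est = 2 * 1.96 * 6.265045
Width = 24.559

24.559


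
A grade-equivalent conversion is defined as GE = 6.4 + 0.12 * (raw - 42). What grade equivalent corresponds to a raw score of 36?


raw - median = 36 - 42 = -6
slope * diff = 0.12 * -6 = -0.72
GE = 6.4 + -0.72
GE = 5.68

5.68


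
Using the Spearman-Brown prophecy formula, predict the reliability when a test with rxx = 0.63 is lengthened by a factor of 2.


r_new = (n * rxx) / (1 + (n-1) * rxx)
r_new = (2 * 0.63) / (1 + 1 * 0.63)
r_new = 1.26 / 1.63
r_new = 0.773

0.773


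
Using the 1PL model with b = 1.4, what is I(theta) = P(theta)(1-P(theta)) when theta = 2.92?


P = 1/(1+exp(-(2.92-1.4))) = 0.8205
I = P*(1-P) = 0.8205 * 0.1795
I = 0.1473

0.1473


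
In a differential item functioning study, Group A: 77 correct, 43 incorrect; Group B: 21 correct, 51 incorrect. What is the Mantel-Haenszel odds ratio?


Odds_A = 77/43 = 1.7907
Odds_B = 21/51 = 0.4118
OR = Odds_A / Odds_B = 1.7907 / 0.4118
Exactly, OR = (77 * 51) / (43 * 21) = 3927 / 903
OR = 4.3488

4.3488


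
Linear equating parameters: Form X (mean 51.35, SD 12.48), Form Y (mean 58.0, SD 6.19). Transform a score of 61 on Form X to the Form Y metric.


slope = SD_Y / SD_X = 6.19 / 12.48 ~ 0.496
intercept = mean_Y - slope * mean_X = 58.0 - (6.19 / 12.48) * 51.35 ~ 32.5307
Y = slope * X + intercept. To avoid rounding drift from the rounded slope/intercept, evaluate the equivalent form Y = mean_Y + SD_Y * (X - mean_X) / SD_X at full precision:
Y = 58.0 + 6.19 * (61 - 51.35) / 12.48
Y = 58.0 + 6.19 * 9.65 / 12.48
Y = 58.0 + 59.7335 / 12.48
Y = 58.0 + 4.7863
Y = 62.7863

62.7863


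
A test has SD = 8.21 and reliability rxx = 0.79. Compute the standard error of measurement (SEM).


SEM = SD * sqrt(1 - rxx)
SEM = 8.21 * sqrt(1 - 0.79)
SEM = 8.21 * sqrt(0.21) = 8.21 * 0.458258
SEM = 3.7623

3.7623


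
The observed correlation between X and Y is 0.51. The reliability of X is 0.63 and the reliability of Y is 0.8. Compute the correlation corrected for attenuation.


r_corrected = rxy / sqrt(rxx * ryy)
= 0.51 / sqrt(0.63 * 0.8)
= 0.51 / sqrt(0.504)
= 0.51 / 0.70993
r_corrected = 0.7184

0.7184


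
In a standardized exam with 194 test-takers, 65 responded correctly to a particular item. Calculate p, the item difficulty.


Item difficulty p = number correct / total examinees
p = 65 / 194
p = 0.3351

0.3351


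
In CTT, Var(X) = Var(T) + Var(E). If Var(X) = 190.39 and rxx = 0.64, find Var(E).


var_true = rxx * var_obs = 0.64 * 190.39 = 121.8496
var_error = var_obs - var_true
var_error = 190.39 - 121.8496
var_error = 68.5404

68.5404


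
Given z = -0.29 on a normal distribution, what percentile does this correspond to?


CDF(z) = 0.5 * (1 + erf(z/sqrt(2)))
erf(-0.2051) = -0.2282
CDF = 0.3859
Percentile rank = 0.3859 * 100 = 38.59

38.59


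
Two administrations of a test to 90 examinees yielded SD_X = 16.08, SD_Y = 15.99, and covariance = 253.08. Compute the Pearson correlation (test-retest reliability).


r = cov(X,Y) / (SD_X * SD_Y)
r = 253.08 / (16.08 * 15.99)
r = 253.08 / 257.1192
r = 0.9843

0.9843


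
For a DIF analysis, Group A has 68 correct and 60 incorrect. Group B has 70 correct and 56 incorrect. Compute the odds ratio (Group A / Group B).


Odds_A = 68/60 = 1.1333
Odds_B = 70/56 = 1.25
OR = Odds_A / Odds_B = 1.1333 / 1.25
Exactly, OR = (68 * 56) / (60 * 70) = 3808 / 4200
OR = 0.9067

0.9067


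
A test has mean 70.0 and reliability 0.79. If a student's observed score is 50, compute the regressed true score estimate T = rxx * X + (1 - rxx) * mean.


T_est = rxx * X + (1 - rxx) * mean
T_est = 0.79 * 50 + 0.21 * 70.0
T_est = 39.5 + 14.7
T_est = 54.2

54.2


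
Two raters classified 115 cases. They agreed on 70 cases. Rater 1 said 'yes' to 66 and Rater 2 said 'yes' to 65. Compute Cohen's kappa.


P_o = 70/115 = 0.608696
P_e = (66*65 + 49*50) / 13225 = 0.509641
kappa = (P_o - P_e) / (1 - P_e)
kappa = (0.608696 - 0.509641) / (1 - 0.509641)
kappa = 0.202

0.202


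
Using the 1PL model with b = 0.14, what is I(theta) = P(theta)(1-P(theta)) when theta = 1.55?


P = 1/(1+exp(-(1.55-0.14))) = 0.8038
I = P*(1-P) = 0.8038 * 0.1962
I = 0.1577

0.1577


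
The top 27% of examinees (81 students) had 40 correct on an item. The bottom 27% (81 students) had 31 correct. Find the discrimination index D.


p_upper = 40/81 = 0.4938
p_lower = 31/81 = 0.3827
D = 0.4938 - 0.3827 = 0.1111

0.1111


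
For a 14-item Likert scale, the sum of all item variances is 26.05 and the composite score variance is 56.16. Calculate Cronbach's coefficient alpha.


alpha = (k/(k-1)) * (1 - sum(si^2)/s_total^2)
= (14/13) * (1 - 26.05/56.16)
alpha = 0.5774

0.5774


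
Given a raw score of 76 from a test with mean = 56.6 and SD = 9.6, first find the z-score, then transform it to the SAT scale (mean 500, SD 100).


z = (X - mean) / SD = (76 - 56.6) / 9.6
z = 19.4 / 9.6
z = 2.0208
SAT-scale = SAT = 500 + 100z
Carry z at full precision (z = 19.4 / 9.6) into the conversion:
SAT-scale = 500 + 100 * (19.4 / 9.6) = 500 + 1940 / 9.6
SAT-scale = 500 + 202.0833
SAT-scale = 702.0833

702.0833


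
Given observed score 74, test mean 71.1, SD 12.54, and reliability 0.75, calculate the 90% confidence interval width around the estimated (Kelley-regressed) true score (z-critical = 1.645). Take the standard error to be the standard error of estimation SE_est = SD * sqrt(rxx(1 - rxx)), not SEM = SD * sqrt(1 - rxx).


True score estimate = 0.75*74 + 0.25*71.1 = 73.275
SE_est = SD * sqrt(rxx * (1 - rxx)) = 12.54 * sqrt(0.75 * 0.25) = 12.54 * sqrt(0.1875) = 5.429979
CI = T_est +/- z * SE_est, so width = 2 * z * SE_est = 2 * 1.645 * 5.429979
Width = 17.8646

17.8646


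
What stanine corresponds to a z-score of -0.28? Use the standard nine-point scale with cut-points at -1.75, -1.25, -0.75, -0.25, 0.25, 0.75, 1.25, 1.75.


Stanine boundaries: [-1.75, -1.25, -0.75, -0.25, 0.25, 0.75, 1.25, 1.75]
z = -0.28
Check each boundary:
  z >= -1.75 -> could be stanine 2
  z >= -1.25 -> could be stanine 3
  z >= -0.75 -> could be stanine 4
  z < -0.25
  z < 0.25
  z < 0.75
  z < 1.25
  z < 1.75
Highest qualifying boundary gives stanine = 4

4


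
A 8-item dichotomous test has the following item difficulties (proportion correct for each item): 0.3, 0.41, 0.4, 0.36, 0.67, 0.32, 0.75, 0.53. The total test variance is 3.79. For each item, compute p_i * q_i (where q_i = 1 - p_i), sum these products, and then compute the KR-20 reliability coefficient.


For each item, compute p_i * q_i:
  Item 1: 0.3 * 0.7 = 0.21
  Item 2: 0.41 * 0.59 = 0.2419
  Item 3: 0.4 * 0.6 = 0.24
  Item 4: 0.36 * 0.64 = 0.2304
  Item 5: 0.67 * 0.33 = 0.2211
  Item 6: 0.32 * 0.68 = 0.2176
  Item 7: 0.75 * 0.25 = 0.1875
  Item 8: 0.53 * 0.47 = 0.2491
Sum(p_i * q_i) = 0.21 + 0.2419 + 0.24 + 0.2304 + 0.2211 + 0.2176 + 0.1875 + 0.2491 = 1.7976
KR-20 = (k/(k-1)) * (1 - Sum(p_i*q_i) / Var_total)
= (8/7) * (1 - 1.7976/3.79)
= 1.1429 * 0.5257
KR-20 = 0.6008

0.6008


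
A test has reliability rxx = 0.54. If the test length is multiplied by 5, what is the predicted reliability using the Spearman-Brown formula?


r_new = (n * rxx) / (1 + (n-1) * rxx)
r_new = (5 * 0.54) / (1 + 4 * 0.54)
r_new = 2.7 / 3.16
r_new = 0.8544

0.8544


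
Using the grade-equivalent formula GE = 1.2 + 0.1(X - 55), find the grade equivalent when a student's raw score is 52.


raw - median = 52 - 55 = -3
slope * diff = 0.1 * -3 = -0.3
GE = 1.2 + -0.3
GE = 0.9

0.9


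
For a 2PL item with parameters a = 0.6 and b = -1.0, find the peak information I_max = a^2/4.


For 2PL, max info at theta = b = -1.0
I_max = a^2 / 4 = 0.6^2 / 4
= 0.36 / 4
I_max = 0.09

0.09


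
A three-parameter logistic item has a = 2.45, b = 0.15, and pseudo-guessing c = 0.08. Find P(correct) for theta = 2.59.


logit = 2.45*(2.59 - 0.15) = 5.978
P* = 1/(1 + exp(-5.978)) = 0.9975
P = 0.08 + (1 - 0.08) * 0.9975
P = 0.9977

0.9977


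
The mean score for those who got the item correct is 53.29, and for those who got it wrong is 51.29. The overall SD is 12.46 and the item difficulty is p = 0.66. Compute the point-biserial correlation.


q = 1 - p = 0.34
rpb = ((M1 - M0) / SD) * sqrt(p * q)
rpb = ((53.29 - 51.29) / 12.46) * sqrt(0.66 * 0.34)
rpb = 0.076

0.076


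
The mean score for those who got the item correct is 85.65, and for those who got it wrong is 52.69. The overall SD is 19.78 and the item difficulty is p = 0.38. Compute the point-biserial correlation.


q = 1 - p = 0.62
rpb = ((M1 - M0) / SD) * sqrt(p * q)
rpb = ((85.65 - 52.69) / 19.78) * sqrt(0.38 * 0.62)
rpb = 0.8088

0.8088


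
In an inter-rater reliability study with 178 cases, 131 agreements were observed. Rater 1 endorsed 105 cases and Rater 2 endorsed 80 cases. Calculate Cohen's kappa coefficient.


P_o = 131/178 = 0.735955
P_e = (105*80 + 73*98) / 31684 = 0.49091
kappa = (P_o - P_e) / (1 - P_e)
kappa = (0.735955 - 0.49091) / (1 - 0.49091)
kappa = 0.4813

0.4813


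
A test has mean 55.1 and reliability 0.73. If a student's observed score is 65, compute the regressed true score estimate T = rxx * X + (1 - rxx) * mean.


T_est = rxx * X + (1 - rxx) * mean
T_est = 0.73 * 65 + 0.27 * 55.1
T_est = 47.45 + 14.877
T_est = 62.327

62.327


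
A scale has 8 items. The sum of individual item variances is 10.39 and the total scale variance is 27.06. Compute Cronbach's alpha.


alpha = (k/(k-1)) * (1 - sum(si^2)/s_total^2)
= (8/7) * (1 - 10.39/27.06)
alpha = 0.704

0.704


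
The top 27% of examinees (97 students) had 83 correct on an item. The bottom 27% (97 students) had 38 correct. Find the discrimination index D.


p_upper = 83/97 = 0.8557
p_lower = 38/97 = 0.3918
D = 0.8557 - 0.3918 = 0.4639

0.4639


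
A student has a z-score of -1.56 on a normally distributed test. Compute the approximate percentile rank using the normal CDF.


CDF(z) = 0.5 * (1 + erf(z/sqrt(2)))
erf(-1.1031) = -0.8812
CDF = 0.0594
Percentile rank = 0.0594 * 100 = 5.94

5.94


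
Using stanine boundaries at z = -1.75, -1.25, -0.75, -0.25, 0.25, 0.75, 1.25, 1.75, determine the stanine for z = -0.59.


Stanine boundaries: [-1.75, -1.25, -0.75, -0.25, 0.25, 0.75, 1.25, 1.75]
z = -0.59
Check each boundary:
  z >= -1.75 -> could be stanine 2
  z >= -1.25 -> could be stanine 3
  z >= -0.75 -> could be stanine 4
  z < -0.25
  z < 0.25
  z < 0.75
  z < 1.25
  z < 1.75
Highest qualifying boundary gives stanine = 4

4


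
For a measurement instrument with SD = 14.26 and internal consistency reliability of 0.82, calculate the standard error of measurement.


SEM = SD * sqrt(1 - rxx)
SEM = 14.26 * sqrt(1 - 0.82)
SEM = 14.26 * sqrt(0.18) = 14.26 * 0.424264
SEM = 6.05

6.05


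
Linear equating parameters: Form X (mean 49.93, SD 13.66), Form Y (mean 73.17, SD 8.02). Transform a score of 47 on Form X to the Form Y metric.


slope = SD_Y / SD_X = 8.02 / 13.66 ~ 0.5871
intercept = mean_Y - slope * mean_X = 73.17 - (8.02 / 13.66) * 49.93 ~ 43.8553
Y = slope * X + intercept. To avoid rounding drift from the rounded slope/intercept, evaluate the equivalent form Y = mean_Y + SD_Y * (X - mean_X) / SD_X at full precision:
Y = 73.17 + 8.02 * (47 - 49.93) / 13.66
Y = 73.17 - 8.02 * 2.93 / 13.66
Y = 73.17 - 23.4986 / 13.66
Y = 73.17 - 1.7202
Y = 71.4498

71.4498


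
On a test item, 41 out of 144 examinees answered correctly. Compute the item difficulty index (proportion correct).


Item difficulty p = number correct / total examinees
p = 41 / 144
p = 0.2847

0.2847


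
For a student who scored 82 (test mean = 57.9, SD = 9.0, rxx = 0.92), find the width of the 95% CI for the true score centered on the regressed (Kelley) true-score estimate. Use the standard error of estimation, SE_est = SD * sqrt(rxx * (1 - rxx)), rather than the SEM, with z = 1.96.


True score estimate = 0.92*82 + 0.08*57.9 = 80.072
SE_est = SD * sqrt(rxx * (1 - rxx)) = 9.0 * sqrt(0.92 * 0.08) = 9.0 * sqrt(0.0736) = 2.441639
CI = T_est +/- z * SE_est, so width = 2 * z * SE_est = 2 * 1.96 * 2.441639
Width = 9.5712

9.5712


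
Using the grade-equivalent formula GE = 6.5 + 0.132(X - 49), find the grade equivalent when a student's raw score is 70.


raw - median = 70 - 49 = 21
slope * diff = 0.132 * 21 = 2.772
GE = 6.5 + 2.772
GE = 9.272

9.272


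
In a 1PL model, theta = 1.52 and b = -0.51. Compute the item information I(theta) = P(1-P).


P = 1/(1+exp(-(1.52--0.51))) = 0.8839
I = P*(1-P) = 0.8839 * 0.1161
I = 0.1026

0.1026


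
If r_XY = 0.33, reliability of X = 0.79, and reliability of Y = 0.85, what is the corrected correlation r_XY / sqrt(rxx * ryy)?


r_corrected = rxy / sqrt(rxx * ryy)
= 0.33 / sqrt(0.79 * 0.85)
= 0.33 / sqrt(0.6715)
= 0.33 / 0.819451
r_corrected = 0.4027

0.4027


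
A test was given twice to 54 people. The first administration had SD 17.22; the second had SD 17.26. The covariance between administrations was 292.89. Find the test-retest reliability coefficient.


r = cov(X,Y) / (SD_X * SD_Y)
r = 292.89 / (17.22 * 17.26)
r = 292.89 / 297.2172
r = 0.9854

0.9854


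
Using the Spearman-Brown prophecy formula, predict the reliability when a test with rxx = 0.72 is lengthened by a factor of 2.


r_new = (n * rxx) / (1 + (n-1) * rxx)
r_new = (2 * 0.72) / (1 + 1 * 0.72)
r_new = 1.44 / 1.72
r_new = 0.8372

0.8372


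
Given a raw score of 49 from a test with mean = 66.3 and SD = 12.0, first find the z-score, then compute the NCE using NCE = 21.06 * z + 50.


z = (X - mean) / SD = (49 - 66.3) / 12.0
z = -17.3 / 12.0
z = -1.4417
NCE = NCE = 21.06z + 50
Carry z at full precision (z = -17.3 / 12.0) into the conversion:
NCE = 21.06 * (-17.3 / 12.0) + 50 = -364.338 / 12.0 + 50
NCE = -30.3615 + 50
NCE = 19.6385

19.6385


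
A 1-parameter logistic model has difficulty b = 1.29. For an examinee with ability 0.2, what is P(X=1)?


theta - b = 0.2 - 1.29 = -1.09
exp(-(theta - b)) = exp(1.09) = 2.9743
P = 1 / (1 + 2.9743)
P = 0.2516

0.2516


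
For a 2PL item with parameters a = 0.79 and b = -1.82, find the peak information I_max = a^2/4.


For 2PL, max info at theta = b = -1.82
I_max = a^2 / 4 = 0.79^2 / 4
= 0.6241 / 4
I_max = 0.156

0.156


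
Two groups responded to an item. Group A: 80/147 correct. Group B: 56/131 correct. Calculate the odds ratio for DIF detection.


Odds_A = 80/67 = 1.194
Odds_B = 56/75 = 0.7467
OR = Odds_A / Odds_B = 1.194 / 0.7467
Exactly, OR = (80 * 75) / (67 * 56) = 6000 / 3752
OR = 1.5991

1.5991


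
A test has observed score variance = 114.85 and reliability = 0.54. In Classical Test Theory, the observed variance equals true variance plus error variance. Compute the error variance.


var_true = rxx * var_obs = 0.54 * 114.85 = 62.019
var_error = var_obs - var_true
var_error = 114.85 - 62.019
var_error = 52.831

52.831


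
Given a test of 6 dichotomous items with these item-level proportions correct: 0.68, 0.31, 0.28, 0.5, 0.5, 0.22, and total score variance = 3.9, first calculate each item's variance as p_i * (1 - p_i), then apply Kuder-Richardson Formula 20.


For each item, compute p_i * q_i:
  Item 1: 0.68 * 0.32 = 0.2176
  Item 2: 0.31 * 0.69 = 0.2139
  Item 3: 0.28 * 0.72 = 0.2016
  Item 4: 0.5 * 0.5 = 0.25
  Item 5: 0.5 * 0.5 = 0.25
  Item 6: 0.22 * 0.78 = 0.1716
Sum(p_i * q_i) = 0.2176 + 0.2139 + 0.2016 + 0.25 + 0.25 + 0.1716 = 1.3047
KR-20 = (k/(k-1)) * (1 - Sum(p_i*q_i) / Var_total)
= (6/5) * (1 - 1.3047/3.9)
= 1.2 * 0.6655
KR-20 = 0.7986

0.7986


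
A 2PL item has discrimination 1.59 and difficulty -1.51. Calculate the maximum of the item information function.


For 2PL, max info at theta = b = -1.51
I_max = a^2 / 4 = 1.59^2 / 4
= 2.5281 / 4
I_max = 0.632

0.632


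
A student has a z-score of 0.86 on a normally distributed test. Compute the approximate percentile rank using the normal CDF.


CDF(z) = 0.5 * (1 + erf(z/sqrt(2)))
erf(0.6081) = 0.6102
CDF = 0.8051
Percentile rank = 0.8051 * 100 = 80.51

80.51


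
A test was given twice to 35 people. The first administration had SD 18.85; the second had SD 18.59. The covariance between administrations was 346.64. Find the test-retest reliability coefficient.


r = cov(X,Y) / (SD_X * SD_Y)
r = 346.64 / (18.85 * 18.59)
r = 346.64 / 350.4215
r = 0.9892

0.9892


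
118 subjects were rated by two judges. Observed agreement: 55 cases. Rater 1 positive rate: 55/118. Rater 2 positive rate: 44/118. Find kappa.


P_o = 55/118 = 0.466102
P_e = (55*44 + 63*74) / 13924 = 0.508618
kappa = (P_o - P_e) / (1 - P_e)
kappa = (0.466102 - 0.508618) / (1 - 0.508618)
kappa = -0.0865

-0.0865


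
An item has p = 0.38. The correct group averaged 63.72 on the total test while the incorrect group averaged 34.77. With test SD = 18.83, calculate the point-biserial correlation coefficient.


q = 1 - p = 0.62
rpb = ((M1 - M0) / SD) * sqrt(p * q)
rpb = ((63.72 - 34.77) / 18.83) * sqrt(0.38 * 0.62)
rpb = 0.7463

0.7463


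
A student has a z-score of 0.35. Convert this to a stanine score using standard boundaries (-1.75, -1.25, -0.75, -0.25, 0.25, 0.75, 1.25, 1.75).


Stanine boundaries: [-1.75, -1.25, -0.75, -0.25, 0.25, 0.75, 1.25, 1.75]
z = 0.35
Check each boundary:
  z >= -1.75 -> could be stanine 2
  z >= -1.25 -> could be stanine 3
  z >= -0.75 -> could be stanine 4
  z >= -0.25 -> could be stanine 5
  z >= 0.25 -> could be stanine 6
  z < 0.75
  z < 1.25
  z < 1.75
Highest qualifying boundary gives stanine = 6

6


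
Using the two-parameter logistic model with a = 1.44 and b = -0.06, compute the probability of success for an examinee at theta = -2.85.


a*(theta - b) = 1.44 * (-2.85 - -0.06) = -4.0176
exp(--4.0176) = 55.5676
P = 1 / (1 + 55.5676)
P = 0.0177

0.0177


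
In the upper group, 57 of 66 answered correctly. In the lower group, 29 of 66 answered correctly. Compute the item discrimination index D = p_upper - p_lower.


p_upper = 57/66 = 0.8636
p_lower = 29/66 = 0.4394
D = 0.8636 - 0.4394 = 0.4242

0.4242


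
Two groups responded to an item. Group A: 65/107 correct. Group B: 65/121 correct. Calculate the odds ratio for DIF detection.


Odds_A = 65/42 = 1.5476
Odds_B = 65/56 = 1.1607
OR = Odds_A / Odds_B = 1.5476 / 1.1607
Exactly, OR = (65 * 56) / (42 * 65) = 3640 / 2730
OR = 1.3333

1.3333


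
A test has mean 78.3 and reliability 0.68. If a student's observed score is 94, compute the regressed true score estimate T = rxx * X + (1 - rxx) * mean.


T_est = rxx * X + (1 - rxx) * mean
T_est = 0.68 * 94 + 0.32 * 78.3
T_est = 63.92 + 25.056
T_est = 88.976

88.976


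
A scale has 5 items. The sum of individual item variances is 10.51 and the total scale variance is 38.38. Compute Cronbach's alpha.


alpha = (k/(k-1)) * (1 - sum(si^2)/s_total^2)
= (5/4) * (1 - 10.51/38.38)
alpha = 0.9077

0.9077


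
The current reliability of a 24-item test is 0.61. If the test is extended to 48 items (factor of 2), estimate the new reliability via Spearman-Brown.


r_new = (n * rxx) / (1 + (n-1) * rxx)
r_new = (2 * 0.61) / (1 + 1 * 0.61)
r_new = 1.22 / 1.61
r_new = 0.7578

0.7578


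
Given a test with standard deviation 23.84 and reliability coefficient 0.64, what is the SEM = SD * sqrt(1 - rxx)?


SEM = SD * sqrt(1 - rxx)
SEM = 23.84 * sqrt(1 - 0.64)
SEM = 23.84 * sqrt(0.36) = 23.84 * 0.6
SEM = 14.304

14.304


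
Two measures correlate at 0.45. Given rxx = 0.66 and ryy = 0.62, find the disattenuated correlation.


r_corrected = rxy / sqrt(rxx * ryy)
= 0.45 / sqrt(0.66 * 0.62)
= 0.45 / sqrt(0.4092)
= 0.45 / 0.639687
r_corrected = 0.7035

0.7035


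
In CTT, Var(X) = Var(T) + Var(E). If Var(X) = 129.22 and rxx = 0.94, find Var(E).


var_true = rxx * var_obs = 0.94 * 129.22 = 121.4668
var_error = var_obs - var_true
var_error = 129.22 - 121.4668
var_error = 7.7532

7.7532


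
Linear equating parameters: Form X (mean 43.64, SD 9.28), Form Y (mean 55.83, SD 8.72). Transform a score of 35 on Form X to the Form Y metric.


slope = SD_Y / SD_X = 8.72 / 9.28 ~ 0.9397
intercept = mean_Y - slope * mean_X = 55.83 - (8.72 / 9.28) * 43.64 ~ 14.8234
Y = slope * X + intercept. To avoid rounding drift from the rounded slope/intercept, evaluate the equivalent form Y = mean_Y + SD_Y * (X - mean_X) / SD_X at full precision:
Y = 55.83 + 8.72 * (35 - 43.64) / 9.28
Y = 55.83 - 8.72 * 8.64 / 9.28
Y = 55.83 - 75.3408 / 9.28
Y = 55.83 - 8.1186
Y = 47.7114

47.7114


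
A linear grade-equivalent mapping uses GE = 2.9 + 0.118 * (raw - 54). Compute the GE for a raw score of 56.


raw - median = 56 - 54 = 2
slope * diff = 0.118 * 2 = 0.236
GE = 2.9 + 0.236
GE = 3.136

3.136


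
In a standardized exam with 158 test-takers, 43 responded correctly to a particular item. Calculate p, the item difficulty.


Item difficulty p = number correct / total examinees
p = 43 / 158
p = 0.2722

0.2722


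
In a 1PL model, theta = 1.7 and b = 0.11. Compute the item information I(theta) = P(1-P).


P = 1/(1+exp(-(1.7-0.11))) = 0.8306
I = P*(1-P) = 0.8306 * 0.1694
I = 0.1407

0.1407


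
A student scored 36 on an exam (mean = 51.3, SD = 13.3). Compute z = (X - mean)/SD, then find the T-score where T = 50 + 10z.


z = (X - mean) / SD = (36 - 51.3) / 13.3
z = -15.3 / 13.3
z = -1.1504
T-score = T = 50 + 10z
Carry z at full precision (z = -15.3 / 13.3) into the conversion:
T-score = 50 + 10 * (-15.3 / 13.3) = 50 + -153 / 13.3
T-score = 50 + -11.5038
T-score = 38.4962

38.4962


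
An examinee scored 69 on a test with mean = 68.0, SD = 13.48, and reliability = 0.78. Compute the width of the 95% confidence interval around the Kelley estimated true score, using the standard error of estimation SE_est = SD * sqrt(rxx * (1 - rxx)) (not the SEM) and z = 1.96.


True score estimate = 0.78*69 + 0.22*68.0 = 68.78
SE_est = SD * sqrt(rxx * (1 - rxx)) = 13.48 * sqrt(0.78 * 0.22) = 13.48 * sqrt(0.1716) = 5.58404
CI = T_est +/- z * SE_est, so width = 2 * z * SE_est = 2 * 1.96 * 5.58404
Width = 21.8894

21.8894


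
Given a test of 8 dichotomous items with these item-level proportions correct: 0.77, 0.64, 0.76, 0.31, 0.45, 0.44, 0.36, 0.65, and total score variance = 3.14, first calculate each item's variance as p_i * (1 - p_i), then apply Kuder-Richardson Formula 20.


For each item, compute p_i * q_i:
  Item 1: 0.77 * 0.23 = 0.1771
  Item 2: 0.64 * 0.36 = 0.2304
  Item 3: 0.76 * 0.24 = 0.1824
  Item 4: 0.31 * 0.69 = 0.2139
  Item 5: 0.45 * 0.55 = 0.2475
  Item 6: 0.44 * 0.56 = 0.2464
  Item 7: 0.36 * 0.64 = 0.2304
  Item 8: 0.65 * 0.35 = 0.2275
Sum(p_i * q_i) = 0.1771 + 0.2304 + 0.1824 + 0.2139 + 0.2475 + 0.2464 + 0.2304 + 0.2275 = 1.7556
KR-20 = (k/(k-1)) * (1 - Sum(p_i*q_i) / Var_total)
= (8/7) * (1 - 1.7556/3.14)
= 1.1429 * 0.4409
KR-20 = 0.5039

0.5039


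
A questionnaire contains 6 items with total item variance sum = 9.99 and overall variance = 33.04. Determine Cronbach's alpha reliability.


alpha = (k/(k-1)) * (1 - sum(si^2)/s_total^2)
= (6/5) * (1 - 9.99/33.04)
alpha = 0.8372

0.8372


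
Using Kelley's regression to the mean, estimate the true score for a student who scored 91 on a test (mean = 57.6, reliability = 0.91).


T_est = rxx * X + (1 - rxx) * mean
T_est = 0.91 * 91 + 0.09 * 57.6
T_est = 82.81 + 5.184
T_est = 87.994

87.994


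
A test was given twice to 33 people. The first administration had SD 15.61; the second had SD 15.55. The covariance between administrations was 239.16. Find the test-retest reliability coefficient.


r = cov(X,Y) / (SD_X * SD_Y)
r = 239.16 / (15.61 * 15.55)
r = 239.16 / 242.7355
r = 0.9853

0.9853


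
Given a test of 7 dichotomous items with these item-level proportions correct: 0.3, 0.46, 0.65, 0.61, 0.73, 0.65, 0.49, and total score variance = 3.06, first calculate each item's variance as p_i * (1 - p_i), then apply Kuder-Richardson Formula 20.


For each item, compute p_i * q_i:
  Item 1: 0.3 * 0.7 = 0.21
  Item 2: 0.46 * 0.54 = 0.2484
  Item 3: 0.65 * 0.35 = 0.2275
  Item 4: 0.61 * 0.39 = 0.2379
  Item 5: 0.73 * 0.27 = 0.1971
  Item 6: 0.65 * 0.35 = 0.2275
  Item 7: 0.49 * 0.51 = 0.2499
Sum(p_i * q_i) = 0.21 + 0.2484 + 0.2275 + 0.2379 + 0.1971 + 0.2275 + 0.2499 = 1.5983
KR-20 = (k/(k-1)) * (1 - Sum(p_i*q_i) / Var_total)
= (7/6) * (1 - 1.5983/3.06)
= 1.1667 * 0.4777
KR-20 = 0.5573

0.5573
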